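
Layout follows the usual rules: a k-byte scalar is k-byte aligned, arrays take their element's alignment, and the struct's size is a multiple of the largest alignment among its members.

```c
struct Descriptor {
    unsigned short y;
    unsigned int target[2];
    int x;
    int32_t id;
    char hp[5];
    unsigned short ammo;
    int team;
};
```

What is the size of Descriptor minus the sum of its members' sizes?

@0: y [2B, align 2] → 2
+2 pad (align 4)
@4: target [8B, align 4] → 12
@12: x [4B, align 4] → 16
@16: id [4B, align 4] → 20
@20: hp [5B, align 1] → 25
+1 pad (align 2)
@26: ammo [2B, align 2] → 28
@28: team [4B, align 4] → 32
size 32, align 4
data bytes 29, size 32 → padding 3

3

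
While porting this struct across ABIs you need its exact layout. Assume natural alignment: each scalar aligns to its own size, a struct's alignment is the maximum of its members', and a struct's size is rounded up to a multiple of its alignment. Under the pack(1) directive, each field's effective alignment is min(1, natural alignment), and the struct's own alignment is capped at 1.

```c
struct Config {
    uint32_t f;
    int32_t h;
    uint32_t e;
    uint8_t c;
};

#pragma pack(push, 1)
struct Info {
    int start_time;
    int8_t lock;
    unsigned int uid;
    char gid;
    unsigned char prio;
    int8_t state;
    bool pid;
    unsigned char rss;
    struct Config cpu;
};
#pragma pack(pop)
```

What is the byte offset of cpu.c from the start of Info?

26

Config: 0..4  f  (4B, 4-aligned); 4..8  h  (4B, 4-aligned); 8..12  e  (4B, 4-aligned); 12..13  c  (1B, 1-aligned); 13..16  -- tail padding (3B); sizeof = 16, alignof = 4
0..4  start_time  (4B, 1-aligned)
4..5  lock  (1B, 1-aligned)
5..9  uid  (4B, 1-aligned)
9..10  gid  (1B, 1-aligned)
10..11  prio  (1B, 1-aligned)
11..12  state  (1B, 1-aligned)
12..13  pid  (1B, 1-aligned)
13..14  rss  (1B, 1-aligned)
14..30  cpu  (16B, 1-aligned)
within Config: c at 12
14 + 12 = 26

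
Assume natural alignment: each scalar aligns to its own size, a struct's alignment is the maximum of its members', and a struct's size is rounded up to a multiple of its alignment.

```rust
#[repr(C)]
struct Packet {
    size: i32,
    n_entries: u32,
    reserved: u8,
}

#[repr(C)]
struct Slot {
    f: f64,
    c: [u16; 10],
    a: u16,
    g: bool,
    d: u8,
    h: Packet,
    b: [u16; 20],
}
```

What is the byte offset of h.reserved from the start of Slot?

40

Packet: 0..4  size  (4B, 4-aligned); 4..8  n_entries  (4B, 4-aligned); 8..9  reserved  (1B, 1-aligned); 9..12  -- tail padding (3B); sizeof = 12, alignof = 4
0..8  f  (8B, 8-aligned)
8..28  c  (20B, 2-aligned)
28..30  a  (2B, 2-aligned)
30..31  g  (1B, 1-aligned)
31..32  d  (1B, 1-aligned)
32..44  h  (12B, 4-aligned)
within Packet: reserved at 8
32 + 8 = 40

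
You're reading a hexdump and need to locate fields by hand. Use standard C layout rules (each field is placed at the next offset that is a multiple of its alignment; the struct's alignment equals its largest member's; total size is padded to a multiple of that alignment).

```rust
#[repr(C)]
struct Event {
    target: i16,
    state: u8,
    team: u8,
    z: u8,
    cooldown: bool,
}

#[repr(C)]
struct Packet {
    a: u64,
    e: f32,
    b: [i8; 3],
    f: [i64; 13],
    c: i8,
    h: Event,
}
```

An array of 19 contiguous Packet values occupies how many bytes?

Event: @0: target [2B, align 2] → 2; @2: state [1B, align 1] → 3; @3: team [1B, align 1] → 4; @4: z [1B, align 1] → 5; @5: cooldown [1B, align 1] → 6; size 6, align 2
@0: a [8B, align 8] → 8
@8: e [4B, align 4] → 12
@12: b [3B, align 1] → 15
+1 pad (align 8)
@16: f [104B, align 8] → 120
@120: c [1B, align 1] → 121
+1 pad (align 2)
@122: h [6B, align 2] → 128
size 128, align 8
array of 19: 19 × 128 = 2432

2432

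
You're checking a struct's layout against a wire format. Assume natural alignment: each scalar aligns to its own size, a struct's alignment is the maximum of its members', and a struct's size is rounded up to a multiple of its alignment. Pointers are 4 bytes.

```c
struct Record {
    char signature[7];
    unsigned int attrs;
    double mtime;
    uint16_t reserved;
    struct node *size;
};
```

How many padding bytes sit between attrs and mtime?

4

0..7  signature  (7B, 1-aligned)
7..8  -- padding (1B)
8..12  attrs  (4B, 4-aligned)
12..16  -- padding (4B)
16..24  mtime  (8B, 8-aligned)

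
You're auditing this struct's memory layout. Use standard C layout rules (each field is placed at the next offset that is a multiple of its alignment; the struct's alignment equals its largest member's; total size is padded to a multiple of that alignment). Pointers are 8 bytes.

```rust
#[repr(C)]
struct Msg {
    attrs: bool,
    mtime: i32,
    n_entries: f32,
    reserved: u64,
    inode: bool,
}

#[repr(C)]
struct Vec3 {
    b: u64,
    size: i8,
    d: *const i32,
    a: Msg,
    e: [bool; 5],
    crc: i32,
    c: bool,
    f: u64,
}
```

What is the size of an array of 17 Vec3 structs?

1360

Msg: @0: attrs [1B, align 1] → 1; +3 pad (align 4); @4: mtime [4B, align 4] → 8; @8: n_entries [4B, align 4] → 12; +4 pad (align 8); @16: reserved [8B, align 8] → 24; @24: inode [1B, align 1] → 25; +7 tail pad (align 8); size 32, align 8
@0: b [8B, align 8] → 8
@8: size [1B, align 1] → 9
+7 pad (align 8)
@16: d [8B, align 8] → 24
@24: a [32B, align 8] → 56
@56: e [5B, align 1] → 61
+3 pad (align 4)
@64: crc [4B, align 4] → 68
@68: c [1B, align 1] → 69
+3 pad (align 8)
@72: f [8B, align 8] → 80
size 80, align 8
array of 17: 17 × 80 = 1360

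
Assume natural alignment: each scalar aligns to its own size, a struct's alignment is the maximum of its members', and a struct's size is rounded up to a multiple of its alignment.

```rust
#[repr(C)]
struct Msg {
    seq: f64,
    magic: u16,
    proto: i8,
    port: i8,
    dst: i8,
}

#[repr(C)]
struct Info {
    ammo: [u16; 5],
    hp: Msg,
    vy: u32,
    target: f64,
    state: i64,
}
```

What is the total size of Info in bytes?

56

Msg: seq at 0 (size 8, align 8) → ends 8; magic at 8 (size 2, align 2) → ends 10; proto at 10 (size 1, align 1) → ends 11; port at 11 (size 1, align 1) → ends 12; dst at 12 (size 1, align 1) → ends 13; tail pad 3 to reach multiple of 8; total 16 bytes, alignment 8
ammo at 0 (size 10, align 2) → ends 10
pad 6 to align 8 for hp
hp at 16 (size 16, align 8) → ends 32
vy at 32 (size 4, align 4) → ends 36
pad 4 to align 8 for target
target at 40 (size 8, align 8) → ends 48
state at 48 (size 8, align 8) → ends 56
total 56 bytes, alignment 8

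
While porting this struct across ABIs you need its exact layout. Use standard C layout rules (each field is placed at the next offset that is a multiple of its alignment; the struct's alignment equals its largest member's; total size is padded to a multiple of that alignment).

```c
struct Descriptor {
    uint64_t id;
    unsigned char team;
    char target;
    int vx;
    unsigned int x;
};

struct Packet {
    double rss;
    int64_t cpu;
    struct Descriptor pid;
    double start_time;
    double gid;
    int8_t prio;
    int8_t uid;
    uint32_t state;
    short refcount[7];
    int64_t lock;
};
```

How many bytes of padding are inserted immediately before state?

2

Descriptor: @0: id [8B, align 8] → 8; @8: team [1B, align 1] → 9; @9: target [1B, align 1] → 10; +2 pad (align 4); @12: vx [4B, align 4] → 16; @16: x [4B, align 4] → 20; +4 tail pad (align 8); size 24, align 8
@0: rss [8B, align 8] → 8
@8: cpu [8B, align 8] → 16
@16: pid [24B, align 8] → 40
@40: start_time [8B, align 8] → 48
@48: gid [8B, align 8] → 56
@56: prio [1B, align 1] → 57
@57: uid [1B, align 1] → 58
+2 pad (align 4)
@60: state [4B, align 4] → 64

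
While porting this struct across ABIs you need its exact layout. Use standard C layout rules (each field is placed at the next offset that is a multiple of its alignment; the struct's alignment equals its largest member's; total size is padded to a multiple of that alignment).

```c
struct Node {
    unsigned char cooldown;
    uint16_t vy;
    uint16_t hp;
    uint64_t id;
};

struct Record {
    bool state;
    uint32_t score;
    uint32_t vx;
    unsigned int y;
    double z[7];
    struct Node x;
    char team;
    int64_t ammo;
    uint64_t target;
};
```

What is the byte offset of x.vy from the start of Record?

Node: @0: cooldown [1B, align 1] → 1; +1 pad (align 2); @2: vy [2B, align 2] → 4; @4: hp [2B, align 2] → 6; +2 pad (align 8); @8: id [8B, align 8] → 16; size 16, align 8
@0: state [1B, align 1] → 1
+3 pad (align 4)
@4: score [4B, align 4] → 8
@8: vx [4B, align 4] → 12
@12: y [4B, align 4] → 16
@16: z [56B, align 8] → 72
@72: x [16B, align 8] → 88
within Node: vy at 2
72 + 2 = 74

74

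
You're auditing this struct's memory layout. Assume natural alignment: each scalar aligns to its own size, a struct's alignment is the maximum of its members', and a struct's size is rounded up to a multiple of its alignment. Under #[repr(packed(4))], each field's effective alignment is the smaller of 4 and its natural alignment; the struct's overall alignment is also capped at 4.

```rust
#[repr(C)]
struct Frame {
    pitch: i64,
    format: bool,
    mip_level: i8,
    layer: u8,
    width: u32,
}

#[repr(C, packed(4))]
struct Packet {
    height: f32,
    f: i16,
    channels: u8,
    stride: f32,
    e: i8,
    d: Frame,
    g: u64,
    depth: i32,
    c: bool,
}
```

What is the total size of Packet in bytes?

48 bytes

Frame: pitch at 0 (size 8, align 8) → ends 8; format at 8 (size 1, align 1) → ends 9; mip_level at 9 (size 1, align 1) → ends 10; layer at 10 (size 1, align 1) → ends 11; pad 1 to align 4 for width; width at 12 (size 4, align 4) → ends 16; total 16 bytes, alignment 8
height at 0 (size 4, align 4) → ends 4
f at 4 (size 2, align 2) → ends 6
channels at 6 (size 1, align 1) → ends 7
pad 1 to align 4 for stride
stride at 8 (size 4, align 4) → ends 12
e at 12 (size 1, align 1) → ends 13
pad 3 to align 4 for d
d at 16 (size 16, align 4) → ends 32
g at 32 (size 8, align 4) → ends 40
depth at 40 (size 4, align 4) → ends 44
c at 44 (size 1, align 1) → ends 45
tail pad 3 to reach multiple of 4
total 48 bytes, alignment 4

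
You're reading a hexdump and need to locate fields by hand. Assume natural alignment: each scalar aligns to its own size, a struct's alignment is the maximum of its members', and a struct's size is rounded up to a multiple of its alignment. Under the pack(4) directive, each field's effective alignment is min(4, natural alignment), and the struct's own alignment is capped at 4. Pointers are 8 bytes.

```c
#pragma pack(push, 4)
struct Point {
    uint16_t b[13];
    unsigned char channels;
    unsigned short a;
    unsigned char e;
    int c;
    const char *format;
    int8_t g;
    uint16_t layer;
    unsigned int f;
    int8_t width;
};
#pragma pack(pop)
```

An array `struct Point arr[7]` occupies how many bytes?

0..26  b  (26B, 2-aligned)
26..27  channels  (1B, 1-aligned)
27..28  -- padding (1B)
28..30  a  (2B, 2-aligned)
30..31  e  (1B, 1-aligned)
31..32  -- padding (1B)
32..36  c  (4B, 4-aligned)
36..44  format  (8B, 4-aligned)
44..45  g  (1B, 1-aligned)
45..46  -- padding (1B)
46..48  layer  (2B, 2-aligned)
48..52  f  (4B, 4-aligned)
52..53  width  (1B, 1-aligned)
53..56  -- tail padding (3B)
sizeof = 56, alignof = 4
array of 7: 7 × 56 = 392

392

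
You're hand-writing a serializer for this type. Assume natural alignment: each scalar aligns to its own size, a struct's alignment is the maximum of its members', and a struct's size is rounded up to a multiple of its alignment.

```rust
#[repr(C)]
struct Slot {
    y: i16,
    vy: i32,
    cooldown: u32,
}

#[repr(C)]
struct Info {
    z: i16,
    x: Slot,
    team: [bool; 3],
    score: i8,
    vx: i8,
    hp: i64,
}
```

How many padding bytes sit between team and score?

Slot: @0: y [2B, align 2] → 2; +2 pad (align 4); @4: vy [4B, align 4] → 8; @8: cooldown [4B, align 4] → 12; size 12, align 4
@0: z [2B, align 2] → 2
+2 pad (align 4)
@4: x [12B, align 4] → 16
@16: team [3B, align 1] → 19
@19: score [1B, align 1] → 20

0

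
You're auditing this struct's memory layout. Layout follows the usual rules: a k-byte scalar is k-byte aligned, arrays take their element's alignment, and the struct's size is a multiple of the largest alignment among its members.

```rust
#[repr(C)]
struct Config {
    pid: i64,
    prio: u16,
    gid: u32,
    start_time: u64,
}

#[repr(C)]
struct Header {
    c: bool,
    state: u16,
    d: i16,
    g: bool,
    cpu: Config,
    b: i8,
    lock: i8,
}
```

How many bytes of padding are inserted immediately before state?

1

Config: pid at 0 (size 8, align 8) → ends 8; prio at 8 (size 2, align 2) → ends 10; pad 2 to align 4 for gid; gid at 12 (size 4, align 4) → ends 16; start_time at 16 (size 8, align 8) → ends 24; total 24 bytes, alignment 8
c at 0 (size 1, align 1) → ends 1
pad 1 to align 2 for state
state at 2 (size 2, align 2) → ends 4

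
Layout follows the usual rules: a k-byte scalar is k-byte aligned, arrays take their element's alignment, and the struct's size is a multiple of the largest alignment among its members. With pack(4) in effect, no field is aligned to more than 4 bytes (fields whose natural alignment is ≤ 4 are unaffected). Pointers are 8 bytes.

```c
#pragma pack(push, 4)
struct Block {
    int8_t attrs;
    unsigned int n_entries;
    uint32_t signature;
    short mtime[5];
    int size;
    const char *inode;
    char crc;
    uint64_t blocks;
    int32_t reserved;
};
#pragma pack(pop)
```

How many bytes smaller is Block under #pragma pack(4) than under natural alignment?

12

natural layout:
  attrs at 0 (size 1, align 1) → ends 1
  pad 3 to align 4 for n_entries
  n_entries at 4 (size 4, align 4) → ends 8
  signature at 8 (size 4, align 4) → ends 12
  mtime at 12 (size 10, align 2) → ends 22
  pad 2 to align 4 for size
  size at 24 (size 4, align 4) → ends 28
  pad 4 to align 8 for inode
  inode at 32 (size 8, align 8) → ends 40
  crc at 40 (size 1, align 1) → ends 41
  pad 7 to align 8 for blocks
  blocks at 48 (size 8, align 8) → ends 56
  reserved at 56 (size 4, align 4) → ends 60
  tail pad 4 to reach multiple of 8
  total 64 bytes, alignment 8
packed(4) layout:
  attrs at 0 (size 1, align 1) → ends 1
  pad 3 to align 4 for n_entries
  n_entries at 4 (size 4, align 4) → ends 8
  signature at 8 (size 4, align 4) → ends 12
  mtime at 12 (size 10, align 2) → ends 22
  pad 2 to align 4 for size
  size at 24 (size 4, align 4) → ends 28
  inode at 28 (size 8, align 4) → ends 36
  crc at 36 (size 1, align 1) → ends 37
  pad 3 to align 4 for blocks
  blocks at 40 (size 8, align 4) → ends 48
  reserved at 48 (size 4, align 4) → ends 52
  total 52 bytes, alignment 4
64 − 52 = 12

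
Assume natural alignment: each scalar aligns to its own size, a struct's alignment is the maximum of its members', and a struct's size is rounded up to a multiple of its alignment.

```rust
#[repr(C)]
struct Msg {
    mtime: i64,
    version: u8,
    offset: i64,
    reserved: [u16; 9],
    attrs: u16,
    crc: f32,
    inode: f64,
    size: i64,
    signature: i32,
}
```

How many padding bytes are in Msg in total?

0..8  mtime  (8B, 8-aligned)
8..9  version  (1B, 1-aligned)
9..16  -- padding (7B)
16..24  offset  (8B, 8-aligned)
24..42  reserved  (18B, 2-aligned)
42..44  attrs  (2B, 2-aligned)
44..48  crc  (4B, 4-aligned)
48..56  inode  (8B, 8-aligned)
56..64  size  (8B, 8-aligned)
64..68  signature  (4B, 4-aligned)
68..72  -- tail padding (4B)
sizeof = 72, alignof = 8
data bytes 61, size 72 → padding 11

11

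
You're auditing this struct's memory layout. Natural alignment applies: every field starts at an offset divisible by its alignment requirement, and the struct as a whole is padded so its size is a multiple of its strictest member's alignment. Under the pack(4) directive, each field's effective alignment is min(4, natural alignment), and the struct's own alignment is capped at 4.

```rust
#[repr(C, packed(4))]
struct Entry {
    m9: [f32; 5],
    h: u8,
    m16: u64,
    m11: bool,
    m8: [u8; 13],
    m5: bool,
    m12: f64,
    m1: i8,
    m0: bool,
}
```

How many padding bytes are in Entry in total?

@0: m9 [20B, align 4] → 20
@20: h [1B, align 1] → 21
+3 pad (align 4)
@24: m16 [8B, align 4] → 32
@32: m11 [1B, align 1] → 33
@33: m8 [13B, align 1] → 46
@46: m5 [1B, align 1] → 47
+1 pad (align 4)
@48: m12 [8B, align 4] → 56
@56: m1 [1B, align 1] → 57
@57: m0 [1B, align 1] → 58
+2 tail pad (align 4)
size 60, align 4
data bytes 54, size 60 → padding 6

6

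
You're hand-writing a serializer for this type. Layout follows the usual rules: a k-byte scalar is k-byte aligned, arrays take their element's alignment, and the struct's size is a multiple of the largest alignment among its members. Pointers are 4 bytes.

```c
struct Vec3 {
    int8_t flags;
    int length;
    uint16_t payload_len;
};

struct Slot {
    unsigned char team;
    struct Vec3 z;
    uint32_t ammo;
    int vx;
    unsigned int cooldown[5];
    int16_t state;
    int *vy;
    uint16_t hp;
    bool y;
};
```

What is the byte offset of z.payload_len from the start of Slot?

12

Vec3: @0: flags [1B, align 1] → 1; +3 pad (align 4); @4: length [4B, align 4] → 8; @8: payload_len [2B, align 2] → 10; +2 tail pad (align 4); size 12, align 4
@0: team [1B, align 1] → 1
+3 pad (align 4)
@4: z [12B, align 4] → 16
within Vec3: payload_len at 8
4 + 8 = 12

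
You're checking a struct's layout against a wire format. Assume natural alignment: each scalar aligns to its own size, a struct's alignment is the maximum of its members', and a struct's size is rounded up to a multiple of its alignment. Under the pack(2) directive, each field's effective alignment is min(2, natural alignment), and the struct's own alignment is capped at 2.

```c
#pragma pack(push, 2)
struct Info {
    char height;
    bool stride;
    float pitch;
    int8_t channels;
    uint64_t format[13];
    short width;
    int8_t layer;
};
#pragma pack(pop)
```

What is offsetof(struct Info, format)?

8

0..1  height  (1B, 1-aligned)
1..2  stride  (1B, 1-aligned)
2..6  pitch  (4B, 2-aligned)
6..7  channels  (1B, 1-aligned)
7..8  -- padding (1B)
8..112  format  (104B, 2-aligned)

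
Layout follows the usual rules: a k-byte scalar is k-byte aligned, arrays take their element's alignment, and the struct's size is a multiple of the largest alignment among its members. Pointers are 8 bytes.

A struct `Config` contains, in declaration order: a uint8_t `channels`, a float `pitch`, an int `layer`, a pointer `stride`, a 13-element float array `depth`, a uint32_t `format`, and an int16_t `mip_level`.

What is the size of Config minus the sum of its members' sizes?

channels at 0 (size 1, align 1) → ends 1
pad 3 to align 4 for pitch
pitch at 4 (size 4, align 4) → ends 8
layer at 8 (size 4, align 4) → ends 12
pad 4 to align 8 for stride
stride at 16 (size 8, align 8) → ends 24
depth at 24 (size 52, align 4) → ends 76
format at 76 (size 4, align 4) → ends 80
mip_level at 80 (size 2, align 2) → ends 82
tail pad 6 to reach multiple of 8
total 88 bytes, alignment 8
data bytes 75, size 88 → padding 13

13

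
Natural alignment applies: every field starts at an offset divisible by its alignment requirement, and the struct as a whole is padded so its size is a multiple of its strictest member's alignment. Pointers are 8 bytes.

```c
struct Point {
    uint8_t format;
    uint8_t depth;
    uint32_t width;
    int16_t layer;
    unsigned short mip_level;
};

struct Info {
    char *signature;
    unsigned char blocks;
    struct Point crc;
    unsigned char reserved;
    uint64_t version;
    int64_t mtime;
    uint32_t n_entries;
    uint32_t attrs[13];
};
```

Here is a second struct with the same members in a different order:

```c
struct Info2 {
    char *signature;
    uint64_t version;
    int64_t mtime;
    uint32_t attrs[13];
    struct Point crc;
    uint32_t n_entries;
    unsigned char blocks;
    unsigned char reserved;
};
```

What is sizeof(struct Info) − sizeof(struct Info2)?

8

Point: 0..1  format  (1B, 1-aligned); 1..2  depth  (1B, 1-aligned); 2..4  -- padding (2B); 4..8  width  (4B, 4-aligned); 8..10  layer  (2B, 2-aligned); 10..12  mip_level  (2B, 2-aligned); sizeof = 12, alignof = 4
0..8  signature  (8B, 8-aligned)
8..9  blocks  (1B, 1-aligned)
9..12  -- padding (3B)
12..24  crc  (12B, 4-aligned)
24..25  reserved  (1B, 1-aligned)
25..32  -- padding (7B)
32..40  version  (8B, 8-aligned)
40..48  mtime  (8B, 8-aligned)
48..52  n_entries  (4B, 4-aligned)
52..104  attrs  (52B, 4-aligned)
sizeof = 104, alignof = 8
— Info2 —
0..8  signature  (8B, 8-aligned)
8..16  version  (8B, 8-aligned)
16..24  mtime  (8B, 8-aligned)
24..76  attrs  (52B, 4-aligned)
76..88  crc  (12B, 4-aligned)
88..92  n_entries  (4B, 4-aligned)
92..93  blocks  (1B, 1-aligned)
93..94  reserved  (1B, 1-aligned)
94..96  -- tail padding (2B)
sizeof = 96, alignof = 8
104 − 96 = 8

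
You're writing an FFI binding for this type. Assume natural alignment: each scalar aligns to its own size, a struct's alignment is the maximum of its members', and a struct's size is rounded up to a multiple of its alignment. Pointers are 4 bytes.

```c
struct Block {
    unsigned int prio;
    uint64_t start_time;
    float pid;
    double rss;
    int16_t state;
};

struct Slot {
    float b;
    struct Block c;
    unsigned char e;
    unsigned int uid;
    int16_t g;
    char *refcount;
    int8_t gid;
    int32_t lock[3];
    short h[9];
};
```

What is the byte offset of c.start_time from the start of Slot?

Block: @0: prio [4B, align 4] → 4; +4 pad (align 8); @8: start_time [8B, align 8] → 16; @16: pid [4B, align 4] → 20; +4 pad (align 8); @24: rss [8B, align 8] → 32; @32: state [2B, align 2] → 34; +6 tail pad (align 8); size 40, align 8
@0: b [4B, align 4] → 4
+4 pad (align 8)
@8: c [40B, align 8] → 48
within Block: start_time at 8
8 + 8 = 16

16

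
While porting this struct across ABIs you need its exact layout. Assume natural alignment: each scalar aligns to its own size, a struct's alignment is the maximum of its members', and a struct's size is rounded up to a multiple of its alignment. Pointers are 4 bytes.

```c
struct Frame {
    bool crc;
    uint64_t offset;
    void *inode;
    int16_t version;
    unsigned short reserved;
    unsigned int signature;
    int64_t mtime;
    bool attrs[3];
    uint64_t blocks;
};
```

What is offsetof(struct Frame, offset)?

0..1  crc  (1B, 1-aligned)
1..8  -- padding (7B)
8..16  offset  (8B, 8-aligned)

8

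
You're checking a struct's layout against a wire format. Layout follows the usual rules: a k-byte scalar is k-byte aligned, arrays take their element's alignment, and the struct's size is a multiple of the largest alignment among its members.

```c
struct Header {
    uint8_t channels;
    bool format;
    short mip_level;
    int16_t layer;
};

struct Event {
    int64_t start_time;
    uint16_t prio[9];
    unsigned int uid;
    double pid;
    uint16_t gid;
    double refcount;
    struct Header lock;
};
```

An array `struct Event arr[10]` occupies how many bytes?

Header: @0: channels [1B, align 1] → 1; @1: format [1B, align 1] → 2; @2: mip_level [2B, align 2] → 4; @4: layer [2B, align 2] → 6; size 6, align 2
@0: start_time [8B, align 8] → 8
@8: prio [18B, align 2] → 26
+2 pad (align 4)
@28: uid [4B, align 4] → 32
@32: pid [8B, align 8] → 40
@40: gid [2B, align 2] → 42
+6 pad (align 8)
@48: refcount [8B, align 8] → 56
@56: lock [6B, align 2] → 62
+2 tail pad (align 8)
size 64, align 8
array of 10: 10 × 64 = 640

640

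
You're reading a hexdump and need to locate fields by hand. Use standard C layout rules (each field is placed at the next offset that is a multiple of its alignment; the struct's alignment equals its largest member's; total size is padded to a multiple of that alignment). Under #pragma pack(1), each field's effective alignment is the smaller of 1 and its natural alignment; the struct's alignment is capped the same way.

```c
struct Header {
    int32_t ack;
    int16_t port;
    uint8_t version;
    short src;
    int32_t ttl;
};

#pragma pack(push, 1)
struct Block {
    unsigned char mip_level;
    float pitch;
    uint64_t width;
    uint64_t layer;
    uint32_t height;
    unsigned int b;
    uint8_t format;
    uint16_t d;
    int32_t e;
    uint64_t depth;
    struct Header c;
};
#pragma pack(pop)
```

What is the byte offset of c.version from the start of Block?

50

Header: 0..4  ack  (4B, 4-aligned); 4..6  port  (2B, 2-aligned); 6..7  version  (1B, 1-aligned); 7..8  -- padding (1B); 8..10  src  (2B, 2-aligned); 10..12  -- padding (2B); 12..16  ttl  (4B, 4-aligned); sizeof = 16, alignof = 4
0..1  mip_level  (1B, 1-aligned)
1..5  pitch  (4B, 1-aligned)
5..13  width  (8B, 1-aligned)
13..21  layer  (8B, 1-aligned)
21..25  height  (4B, 1-aligned)
25..29  b  (4B, 1-aligned)
29..30  format  (1B, 1-aligned)
30..32  d  (2B, 1-aligned)
32..36  e  (4B, 1-aligned)
36..44  depth  (8B, 1-aligned)
44..60  c  (16B, 1-aligned)
within Header: version at 6
44 + 6 = 50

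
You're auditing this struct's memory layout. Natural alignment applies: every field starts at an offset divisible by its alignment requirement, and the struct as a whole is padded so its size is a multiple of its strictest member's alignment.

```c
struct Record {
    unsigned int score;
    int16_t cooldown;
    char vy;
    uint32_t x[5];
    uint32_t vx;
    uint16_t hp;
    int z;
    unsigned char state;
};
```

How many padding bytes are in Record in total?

@0: score [4B, align 4] → 4
@4: cooldown [2B, align 2] → 6
@6: vy [1B, align 1] → 7
+1 pad (align 4)
@8: x [20B, align 4] → 28
@28: vx [4B, align 4] → 32
@32: hp [2B, align 2] → 34
+2 pad (align 4)
@36: z [4B, align 4] → 40
@40: state [1B, align 1] → 41
+3 tail pad (align 4)
size 44, align 4
data bytes 38, size 44 → padding 6

6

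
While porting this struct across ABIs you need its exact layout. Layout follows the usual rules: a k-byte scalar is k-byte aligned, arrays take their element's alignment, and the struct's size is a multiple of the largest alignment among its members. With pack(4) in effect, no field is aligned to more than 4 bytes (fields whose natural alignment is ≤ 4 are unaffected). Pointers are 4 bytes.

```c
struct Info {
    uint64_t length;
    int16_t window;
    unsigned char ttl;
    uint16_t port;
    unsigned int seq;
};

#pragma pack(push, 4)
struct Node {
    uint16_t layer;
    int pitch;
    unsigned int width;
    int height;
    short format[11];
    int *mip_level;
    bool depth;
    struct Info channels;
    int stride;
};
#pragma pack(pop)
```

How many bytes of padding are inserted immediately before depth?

0

Info: length at 0 (size 8, align 8) → ends 8; window at 8 (size 2, align 2) → ends 10; ttl at 10 (size 1, align 1) → ends 11; pad 1 to align 2 for port; port at 12 (size 2, align 2) → ends 14; pad 2 to align 4 for seq; seq at 16 (size 4, align 4) → ends 20; tail pad 4 to reach multiple of 8; total 24 bytes, alignment 8
layer at 0 (size 2, align 2) → ends 2
pad 2 to align 4 for pitch
pitch at 4 (size 4, align 4) → ends 8
width at 8 (size 4, align 4) → ends 12
height at 12 (size 4, align 4) → ends 16
format at 16 (size 22, align 2) → ends 38
pad 2 to align 4 for mip_level
mip_level at 40 (size 4, align 4) → ends 44
depth at 44 (size 1, align 1) → ends 45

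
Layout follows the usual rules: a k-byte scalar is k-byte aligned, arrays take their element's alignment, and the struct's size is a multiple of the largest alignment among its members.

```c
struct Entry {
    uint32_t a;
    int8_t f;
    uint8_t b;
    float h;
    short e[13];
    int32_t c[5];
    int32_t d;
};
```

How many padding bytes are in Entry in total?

@0: a [4B, align 4] → 4
@4: f [1B, align 1] → 5
@5: b [1B, align 1] → 6
+2 pad (align 4)
@8: h [4B, align 4] → 12
@12: e [26B, align 2] → 38
+2 pad (align 4)
@40: c [20B, align 4] → 60
@60: d [4B, align 4] → 64
size 64, align 4
data bytes 60, size 64 → padding 4

4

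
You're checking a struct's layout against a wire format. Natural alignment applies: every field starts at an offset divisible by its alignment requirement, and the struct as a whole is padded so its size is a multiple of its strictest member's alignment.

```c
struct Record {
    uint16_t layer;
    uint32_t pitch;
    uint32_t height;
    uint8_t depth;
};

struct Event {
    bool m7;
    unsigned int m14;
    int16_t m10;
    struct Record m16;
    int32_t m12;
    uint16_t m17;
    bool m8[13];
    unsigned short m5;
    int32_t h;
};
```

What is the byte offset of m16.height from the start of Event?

Record: @0: layer [2B, align 2] → 2; +2 pad (align 4); @4: pitch [4B, align 4] → 8; @8: height [4B, align 4] → 12; @12: depth [1B, align 1] → 13; +3 tail pad (align 4); size 16, align 4
@0: m7 [1B, align 1] → 1
+3 pad (align 4)
@4: m14 [4B, align 4] → 8
@8: m10 [2B, align 2] → 10
+2 pad (align 4)
@12: m16 [16B, align 4] → 28
within Record: height at 8
12 + 8 = 20

20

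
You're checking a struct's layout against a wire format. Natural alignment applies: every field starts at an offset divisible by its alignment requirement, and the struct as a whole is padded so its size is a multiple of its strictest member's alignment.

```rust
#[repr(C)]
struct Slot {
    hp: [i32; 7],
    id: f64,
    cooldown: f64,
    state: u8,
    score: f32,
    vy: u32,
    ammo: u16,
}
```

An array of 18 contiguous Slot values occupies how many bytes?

@0: hp [28B, align 4] → 28
+4 pad (align 8)
@32: id [8B, align 8] → 40
@40: cooldown [8B, align 8] → 48
@48: state [1B, align 1] → 49
+3 pad (align 4)
@52: score [4B, align 4] → 56
@56: vy [4B, align 4] → 60
@60: ammo [2B, align 2] → 62
+2 tail pad (align 8)
size 64, align 8
array of 18: 18 × 64 = 1152

1152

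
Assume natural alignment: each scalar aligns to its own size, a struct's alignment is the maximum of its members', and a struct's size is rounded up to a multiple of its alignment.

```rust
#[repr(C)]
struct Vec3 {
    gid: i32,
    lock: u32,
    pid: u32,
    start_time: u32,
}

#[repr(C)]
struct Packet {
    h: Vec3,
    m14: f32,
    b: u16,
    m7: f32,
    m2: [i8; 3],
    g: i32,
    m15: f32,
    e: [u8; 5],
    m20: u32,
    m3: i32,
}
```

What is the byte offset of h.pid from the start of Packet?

Vec3: 0..4  gid  (4B, 4-aligned); 4..8  lock  (4B, 4-aligned); 8..12  pid  (4B, 4-aligned); 12..16  start_time  (4B, 4-aligned); sizeof = 16, alignof = 4
0..16  h  (16B, 4-aligned)
within Vec3: pid at 8
0 + 8 = 8

8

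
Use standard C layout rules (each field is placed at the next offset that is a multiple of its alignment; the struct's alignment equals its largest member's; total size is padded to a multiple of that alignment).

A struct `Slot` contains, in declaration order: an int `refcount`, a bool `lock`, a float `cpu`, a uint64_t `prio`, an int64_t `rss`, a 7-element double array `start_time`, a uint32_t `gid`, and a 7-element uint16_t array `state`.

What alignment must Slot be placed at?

member alignments: refcount=4, lock=1, cpu=4, prio=8, rss=8, start_time=8, gid=4, state=2
max = 8

8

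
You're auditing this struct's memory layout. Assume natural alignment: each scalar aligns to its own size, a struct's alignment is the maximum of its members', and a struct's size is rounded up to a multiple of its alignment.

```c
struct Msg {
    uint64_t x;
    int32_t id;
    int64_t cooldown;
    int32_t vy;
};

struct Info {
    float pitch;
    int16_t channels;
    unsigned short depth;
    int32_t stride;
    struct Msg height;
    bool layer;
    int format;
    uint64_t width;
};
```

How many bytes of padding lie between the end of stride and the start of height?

4

Msg: 0..8  x  (8B, 8-aligned); 8..12  id  (4B, 4-aligned); 12..16  -- padding (4B); 16..24  cooldown  (8B, 8-aligned); 24..28  vy  (4B, 4-aligned); 28..32  -- tail padding (4B); sizeof = 32, alignof = 8
0..4  pitch  (4B, 4-aligned)
4..6  channels  (2B, 2-aligned)
6..8  depth  (2B, 2-aligned)
8..12  stride  (4B, 4-aligned)
12..16  -- padding (4B)
16..48  height  (32B, 8-aligned)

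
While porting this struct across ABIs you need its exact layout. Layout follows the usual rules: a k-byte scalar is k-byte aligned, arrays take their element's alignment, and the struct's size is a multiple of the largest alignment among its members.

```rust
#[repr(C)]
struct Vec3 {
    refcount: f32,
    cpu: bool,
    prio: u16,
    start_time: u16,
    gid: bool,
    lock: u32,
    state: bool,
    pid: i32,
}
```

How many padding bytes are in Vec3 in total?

5

refcount at 0 (size 4, align 4) → ends 4
cpu at 4 (size 1, align 1) → ends 5
pad 1 to align 2 for prio
prio at 6 (size 2, align 2) → ends 8
start_time at 8 (size 2, align 2) → ends 10
gid at 10 (size 1, align 1) → ends 11
pad 1 to align 4 for lock
lock at 12 (size 4, align 4) → ends 16
state at 16 (size 1, align 1) → ends 17
pad 3 to align 4 for pid
pid at 20 (size 4, align 4) → ends 24
total 24 bytes, alignment 4
data bytes 19, size 24 → padding 5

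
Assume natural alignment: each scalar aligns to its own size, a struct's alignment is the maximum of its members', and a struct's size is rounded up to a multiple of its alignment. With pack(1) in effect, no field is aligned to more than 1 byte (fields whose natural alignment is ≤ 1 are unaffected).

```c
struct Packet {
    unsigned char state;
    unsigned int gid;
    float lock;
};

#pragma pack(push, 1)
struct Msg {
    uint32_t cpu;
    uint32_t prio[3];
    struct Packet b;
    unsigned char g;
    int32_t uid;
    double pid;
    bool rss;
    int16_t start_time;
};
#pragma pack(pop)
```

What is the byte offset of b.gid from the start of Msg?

Packet: @0: state [1B, align 1] → 1; +3 pad (align 4); @4: gid [4B, align 4] → 8; @8: lock [4B, align 4] → 12; size 12, align 4
@0: cpu [4B, align 1] → 4
@4: prio [12B, align 1] → 16
@16: b [12B, align 1] → 28
within Packet: gid at 4
16 + 4 = 20

20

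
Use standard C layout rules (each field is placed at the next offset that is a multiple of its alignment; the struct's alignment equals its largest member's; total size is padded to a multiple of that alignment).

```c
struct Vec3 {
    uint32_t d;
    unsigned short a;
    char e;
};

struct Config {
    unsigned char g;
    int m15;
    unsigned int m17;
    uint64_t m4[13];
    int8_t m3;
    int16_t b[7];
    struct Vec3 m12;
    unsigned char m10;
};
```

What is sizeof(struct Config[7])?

Vec3: @0: d [4B, align 4] → 4; @4: a [2B, align 2] → 6; @6: e [1B, align 1] → 7; +1 tail pad (align 4); size 8, align 4
@0: g [1B, align 1] → 1
+3 pad (align 4)
@4: m15 [4B, align 4] → 8
@8: m17 [4B, align 4] → 12
+4 pad (align 8)
@16: m4 [104B, align 8] → 120
@120: m3 [1B, align 1] → 121
+1 pad (align 2)
@122: b [14B, align 2] → 136
@136: m12 [8B, align 4] → 144
@144: m10 [1B, align 1] → 145
+7 tail pad (align 8)
size 152, align 8
array of 7: 7 × 152 = 1064

1064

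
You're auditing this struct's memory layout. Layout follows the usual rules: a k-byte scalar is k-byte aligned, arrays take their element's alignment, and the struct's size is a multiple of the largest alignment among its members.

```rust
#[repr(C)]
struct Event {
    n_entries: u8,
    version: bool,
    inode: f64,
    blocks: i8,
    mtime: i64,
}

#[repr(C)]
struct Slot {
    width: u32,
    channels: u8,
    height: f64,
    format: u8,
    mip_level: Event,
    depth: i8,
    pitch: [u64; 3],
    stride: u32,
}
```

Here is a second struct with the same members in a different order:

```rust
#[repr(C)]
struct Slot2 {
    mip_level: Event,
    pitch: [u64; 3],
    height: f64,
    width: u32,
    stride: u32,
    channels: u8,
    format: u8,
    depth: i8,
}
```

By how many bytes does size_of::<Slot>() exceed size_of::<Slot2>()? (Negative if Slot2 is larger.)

16

Event: n_entries at 0 (size 1, align 1) → ends 1; version at 1 (size 1, align 1) → ends 2; pad 6 to align 8 for inode; inode at 8 (size 8, align 8) → ends 16; blocks at 16 (size 1, align 1) → ends 17; pad 7 to align 8 for mtime; mtime at 24 (size 8, align 8) → ends 32; total 32 bytes, alignment 8
width at 0 (size 4, align 4) → ends 4
channels at 4 (size 1, align 1) → ends 5
pad 3 to align 8 for height
height at 8 (size 8, align 8) → ends 16
format at 16 (size 1, align 1) → ends 17
pad 7 to align 8 for mip_level
mip_level at 24 (size 32, align 8) → ends 56
depth at 56 (size 1, align 1) → ends 57
pad 7 to align 8 for pitch
pitch at 64 (size 24, align 8) → ends 88
stride at 88 (size 4, align 4) → ends 92
tail pad 4 to reach multiple of 8
total 96 bytes, alignment 8
— Slot2 —
mip_level at 0 (size 32, align 8) → ends 32
pitch at 32 (size 24, align 8) → ends 56
height at 56 (size 8, align 8) → ends 64
width at 64 (size 4, align 4) → ends 68
stride at 68 (size 4, align 4) → ends 72
channels at 72 (size 1, align 1) → ends 73
format at 73 (size 1, align 1) → ends 74
depth at 74 (size 1, align 1) → ends 75
tail pad 5 to reach multiple of 8
total 80 bytes, alignment 8
96 − 80 = 16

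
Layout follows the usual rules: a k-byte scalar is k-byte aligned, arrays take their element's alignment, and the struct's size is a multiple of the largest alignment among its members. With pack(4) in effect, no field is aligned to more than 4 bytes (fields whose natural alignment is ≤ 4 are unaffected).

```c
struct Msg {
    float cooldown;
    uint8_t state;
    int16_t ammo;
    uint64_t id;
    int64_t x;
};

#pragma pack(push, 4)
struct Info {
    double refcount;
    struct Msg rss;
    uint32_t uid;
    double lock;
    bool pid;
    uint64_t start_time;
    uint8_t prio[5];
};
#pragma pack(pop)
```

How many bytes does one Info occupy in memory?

Msg: 0..4  cooldown  (4B, 4-aligned); 4..5  state  (1B, 1-aligned); 5..6  -- padding (1B); 6..8  ammo  (2B, 2-aligned); 8..16  id  (8B, 8-aligned); 16..24  x  (8B, 8-aligned); sizeof = 24, alignof = 8
0..8  refcount  (8B, 4-aligned)
8..32  rss  (24B, 4-aligned)
32..36  uid  (4B, 4-aligned)
36..44  lock  (8B, 4-aligned)
44..45  pid  (1B, 1-aligned)
45..48  -- padding (3B)
48..56  start_time  (8B, 4-aligned)
56..61  prio  (5B, 1-aligned)
61..64  -- tail padding (3B)
sizeof = 64, alignof = 4

64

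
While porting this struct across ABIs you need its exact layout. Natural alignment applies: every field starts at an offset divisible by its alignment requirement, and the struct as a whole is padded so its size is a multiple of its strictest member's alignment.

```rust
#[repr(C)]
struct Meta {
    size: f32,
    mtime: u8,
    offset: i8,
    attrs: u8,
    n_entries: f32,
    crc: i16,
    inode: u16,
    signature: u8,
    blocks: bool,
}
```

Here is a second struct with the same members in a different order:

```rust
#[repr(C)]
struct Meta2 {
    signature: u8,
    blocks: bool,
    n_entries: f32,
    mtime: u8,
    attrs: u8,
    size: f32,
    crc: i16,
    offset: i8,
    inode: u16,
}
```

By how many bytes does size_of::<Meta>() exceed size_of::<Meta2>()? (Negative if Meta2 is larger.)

@0: size [4B, align 4] → 4
@4: mtime [1B, align 1] → 5
@5: offset [1B, align 1] → 6
@6: attrs [1B, align 1] → 7
+1 pad (align 4)
@8: n_entries [4B, align 4] → 12
@12: crc [2B, align 2] → 14
@14: inode [2B, align 2] → 16
@16: signature [1B, align 1] → 17
@17: blocks [1B, align 1] → 18
+2 tail pad (align 4)
size 20, align 4
— Meta2 —
@0: signature [1B, align 1] → 1
@1: blocks [1B, align 1] → 2
+2 pad (align 4)
@4: n_entries [4B, align 4] → 8
@8: mtime [1B, align 1] → 9
@9: attrs [1B, align 1] → 10
+2 pad (align 4)
@12: size [4B, align 4] → 16
@16: crc [2B, align 2] → 18
@18: offset [1B, align 1] → 19
+1 pad (align 2)
@20: inode [2B, align 2] → 22
+2 tail pad (align 4)
size 24, align 4
20 − 24 = -4

-4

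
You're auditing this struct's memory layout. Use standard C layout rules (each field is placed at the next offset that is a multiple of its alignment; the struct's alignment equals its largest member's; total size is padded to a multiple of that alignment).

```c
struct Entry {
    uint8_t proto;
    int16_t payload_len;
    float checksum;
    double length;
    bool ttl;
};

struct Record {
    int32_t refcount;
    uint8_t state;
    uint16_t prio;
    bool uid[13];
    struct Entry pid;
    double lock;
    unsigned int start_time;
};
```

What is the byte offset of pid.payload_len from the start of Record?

26

Entry: proto at 0 (size 1, align 1) → ends 1; pad 1 to align 2 for payload_len; payload_len at 2 (size 2, align 2) → ends 4; checksum at 4 (size 4, align 4) → ends 8; length at 8 (size 8, align 8) → ends 16; ttl at 16 (size 1, align 1) → ends 17; tail pad 7 to reach multiple of 8; total 24 bytes, alignment 8
refcount at 0 (size 4, align 4) → ends 4
state at 4 (size 1, align 1) → ends 5
pad 1 to align 2 for prio
prio at 6 (size 2, align 2) → ends 8
uid at 8 (size 13, align 1) → ends 21
pad 3 to align 8 for pid
pid at 24 (size 24, align 8) → ends 48
within Entry: payload_len at 2
24 + 2 = 26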